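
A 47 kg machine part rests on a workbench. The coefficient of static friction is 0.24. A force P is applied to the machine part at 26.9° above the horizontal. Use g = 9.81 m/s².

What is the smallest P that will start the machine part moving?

P ≈ 111 N

N = m g − P sin α (the pull lifts the machine part).
At impending slip, P cos α = μ_s N = μ_s (m g − P sin α).
Solving: P (cos α + μ_s sin α) = μ_s m g → P = 0.24×461/(cos 26.9° + 0.24 sin 26.9°) = 111/1 = 111 N.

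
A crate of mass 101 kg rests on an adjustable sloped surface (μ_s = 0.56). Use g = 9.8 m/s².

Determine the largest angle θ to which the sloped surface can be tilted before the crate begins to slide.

θ_max ≈ 29.2°

At the slip threshold, m g sin θ = μ_s · m g cos θ, so tan θ = μ_s.
θ_max = arctan(0.56) = 29.2°.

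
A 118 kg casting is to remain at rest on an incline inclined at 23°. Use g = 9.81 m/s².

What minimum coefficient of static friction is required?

μ_s,min ≈ 0.424

At the slip threshold m g sin θ = μ_s m g cos θ, so μ_s,min = tan θ.
μ_s,min = tan 23° = 0.424.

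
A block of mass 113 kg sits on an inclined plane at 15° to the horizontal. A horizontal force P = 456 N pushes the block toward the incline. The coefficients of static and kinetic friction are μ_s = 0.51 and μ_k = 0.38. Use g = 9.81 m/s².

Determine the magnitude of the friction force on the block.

Resolve perpendicular to the incline: N = m g cos θ + P sin θ = 113×9.81×cos 15° + 456×sin 15° = 1189 N.
Parallel to the incline: P cos θ − m g sin θ = 440.5 − 286.9 = 153.6 N; the friction needed to balance this is 153.6 N acting down the slope.
Maximum static friction: μ_s N = 0.51 × 1189 = 606.3 N.
Since 153.6 N is within the 606.3 N limit, the block stays put and friction is exactly 154 N.

f ≈ 154 N (down the incline)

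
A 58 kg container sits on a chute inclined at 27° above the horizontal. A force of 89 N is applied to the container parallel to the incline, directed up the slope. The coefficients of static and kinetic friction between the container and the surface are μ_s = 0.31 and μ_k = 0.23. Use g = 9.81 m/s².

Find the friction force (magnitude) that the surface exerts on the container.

f ≈ 117 N (up the incline)

The normal reaction is N = m g cos θ = 507 N.
Parallel to the incline, ΣF = 0 gives f = m g sin θ − P = 258.3 − 89 = 169.3 N (up-slope positive).
Maximum static friction available: μ_s N = 0.31 × 507 = 157.2 N.
|169.3| exceeds 157.2 N, so the container slips down-slope; friction is kinetic, f = μ_k N = 0.23×507 = 117 N.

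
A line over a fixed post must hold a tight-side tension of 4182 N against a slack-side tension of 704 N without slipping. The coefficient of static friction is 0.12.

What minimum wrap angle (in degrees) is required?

β_min ≈ 851°

T₂/T₁ = e^{μβ} → β = ln(T₂/T₁)/μ.
β = ln(4182/704)/0.12 = 1.782/0.12 = 14.85 rad.
In degrees: β = 14.85 × 180/π = 851°.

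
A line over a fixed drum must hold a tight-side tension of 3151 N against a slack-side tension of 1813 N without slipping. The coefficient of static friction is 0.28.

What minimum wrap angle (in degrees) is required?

T₂/T₁ = e^{μβ} → β = ln(T₂/T₁)/μ.
β = ln(3151/1813)/0.28 = 0.5527/0.28 = 1.974 rad.
In degrees: β = 1.974 × 180/π = 113°.

β_min ≈ 113°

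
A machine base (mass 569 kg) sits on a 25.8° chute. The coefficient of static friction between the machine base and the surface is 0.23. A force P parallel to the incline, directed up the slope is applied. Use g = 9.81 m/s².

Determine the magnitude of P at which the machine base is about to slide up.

At impending motion up the slope, friction acts down-slope at its limit: f = μ_s N.
P is parallel to the surface, so N = m g cos θ = 5030 N.
Along the incline: P = m g sin θ + μ_s N = 2430 + 0.23×5030 = 3590 N.

P ≈ 3590 N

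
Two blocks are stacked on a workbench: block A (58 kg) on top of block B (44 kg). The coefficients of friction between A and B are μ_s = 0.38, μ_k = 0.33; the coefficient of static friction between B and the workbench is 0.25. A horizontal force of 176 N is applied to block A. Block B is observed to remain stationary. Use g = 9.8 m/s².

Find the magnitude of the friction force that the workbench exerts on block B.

The normal force B exerts on A is simply A's weight, N₁ = 568.4 N.
Maximum static friction on A from B: μ_s N₁ = 0.38×568.4 = 216 N.
P = 176 N is within that limit, so A and B move together (both at rest); the A–B friction is simply f₁ = P = 176 N.
By Newton's third law B feels 176 N forward from A. With B stationary, the floor's static friction on B balances it: f₂ = 176 N (well within μ_s(m_A+m_B)g = 249.9 N).

f ≈ 176 N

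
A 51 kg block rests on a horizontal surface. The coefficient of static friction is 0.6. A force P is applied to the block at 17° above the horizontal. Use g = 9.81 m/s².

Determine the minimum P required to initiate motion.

P ≈ 265 N

N = m g − P sin α (the pull lifts the block).
At impending slip, P cos α = μ_s N = μ_s (m g − P sin α).
Solving: P (cos α + μ_s sin α) = μ_s m g → P = 0.6×500/(cos 17° + 0.6 sin 17°) = 300/1.132 = 265 N.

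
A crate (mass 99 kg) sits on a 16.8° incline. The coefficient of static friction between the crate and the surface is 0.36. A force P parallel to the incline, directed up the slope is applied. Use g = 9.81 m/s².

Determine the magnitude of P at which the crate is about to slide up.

At impending motion up the slope, friction acts down-slope at its limit: f = μ_s N.
P is parallel to the surface, so N = m g cos θ = 930 N.
Along the incline: P = m g sin θ + μ_s N = 281 + 0.36×930 = 615 N.

P ≈ 615 N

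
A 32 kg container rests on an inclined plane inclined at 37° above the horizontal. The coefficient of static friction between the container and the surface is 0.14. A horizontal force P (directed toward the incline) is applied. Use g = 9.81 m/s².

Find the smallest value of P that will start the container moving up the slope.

P ≈ 314 N

At impending motion up the slope, friction acts down-slope at its limit: f = μ_s N.
Perpendicular to the incline: N = m g cos θ + P sin θ.
Along the incline: P cos θ = m g sin θ + μ_s N = m g sin θ + μ_s (m g cos θ + P sin θ).
Solving, P (cos θ − μ_s sin θ) = m g (sin θ + μ_s cos θ), so P = 32×9.81×(sin 37° + 0.14 cos 37°)/(cos 37° − 0.14 sin 37°) = 314×0.7136/0.7144 = 314 N.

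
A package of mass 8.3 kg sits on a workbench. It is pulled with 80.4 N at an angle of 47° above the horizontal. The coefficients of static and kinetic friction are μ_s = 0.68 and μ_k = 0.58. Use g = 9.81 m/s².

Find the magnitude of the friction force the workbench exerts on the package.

f ≈ 13.1 N

The vertical component of P reduces the normal force: N = m g − P sin α = 81.42 − 58.8 = 22.62 N.
The horizontal driving force is P cos α = 54.83 N, so equilibrium needs friction f = 54.83 N.
The static-friction limit is μ_s N = 15.38 N.
54.83 > 15.38 N → the package slides; f = μ_k N = 0.58×22.62 = 13.1 N.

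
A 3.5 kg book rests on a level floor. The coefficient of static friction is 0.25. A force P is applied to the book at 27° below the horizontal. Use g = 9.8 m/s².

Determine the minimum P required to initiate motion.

P ≈ 11 N

N = m g + P sin α (the push presses the book into the level floor).
At impending slip, P cos α = μ_s N = μ_s (m g + P sin α).
Solving: P (cos α − μ_s sin α) = μ_s m g → P = 0.25×34.3/(cos 27° − 0.25 sin 27°) = 8.58/0.7775 = 11 N.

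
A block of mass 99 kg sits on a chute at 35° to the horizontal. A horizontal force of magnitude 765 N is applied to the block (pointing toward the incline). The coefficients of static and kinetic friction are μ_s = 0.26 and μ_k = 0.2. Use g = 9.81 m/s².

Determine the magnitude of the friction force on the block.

The horizontal push has a component P sin θ into the surface, so N = m g cos θ + P sin θ = 795.6 + 438.8 = 1234 N.
Along the incline, the net driving force (taking up-slope positive) is P cos θ − m g sin θ = 626.7 − 557.1 = 69.6 N, so equilibrium requires friction f = -69.6 N (down-slope).
Maximum static friction: μ_s N = 0.26 × 1234 = 320.9 N.
|f_req| = 69.6 ≤ 320.9 N → the block is in equilibrium; friction equals the required value.

f ≈ 69.6 N (down the incline)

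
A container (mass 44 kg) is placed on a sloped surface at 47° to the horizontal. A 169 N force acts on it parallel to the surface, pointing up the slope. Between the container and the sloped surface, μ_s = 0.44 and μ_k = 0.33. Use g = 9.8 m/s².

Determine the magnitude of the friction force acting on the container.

Perpendicular to the surface, N = m g cos θ = 44·9.8·cos 47° = 294.1 N.
The friction needed for equilibrium is m g sin θ − P = 315.4 − 169 = 146.4 N, measured positive up-slope.
Maximum static friction available: μ_s N = 0.44 × 294.1 = 129.4 N.
|146.4| exceeds 129.4 N, so the container slips down-slope; friction is kinetic, f = μ_k N = 0.33×294.1 = 97 N.

f ≈ 97 N (up the incline)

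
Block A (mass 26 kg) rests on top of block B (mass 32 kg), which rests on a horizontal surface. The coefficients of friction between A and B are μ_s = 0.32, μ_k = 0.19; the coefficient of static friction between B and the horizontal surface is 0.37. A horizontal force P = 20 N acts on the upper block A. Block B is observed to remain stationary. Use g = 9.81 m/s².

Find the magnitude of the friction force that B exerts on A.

f ≈ 20 N

The normal force B exerts on A is simply A's weight, N₁ = 255.1 N.
So the A–B interface can sustain at most μ_s N₁ = 81.62 N of static friction.
P = 20 N is within that limit, so A and B move together (both at rest); the A–B friction is simply f₁ = P = 20 N.
By Newton's third law B feels 20 N forward from A. With B stationary, the floor's static friction on B balances it: f₂ = 20 N (well within μ_s(m_A+m_B)g = 210.5 N).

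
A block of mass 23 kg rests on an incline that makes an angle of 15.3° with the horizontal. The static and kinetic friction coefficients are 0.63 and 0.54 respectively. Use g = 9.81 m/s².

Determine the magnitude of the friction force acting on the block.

f ≈ 59.5 N (up the incline)

Perpendicular to the surface, N = m g cos θ = 23·9.81·cos 15.3° = 217.6 N.
For equilibrium along the incline, friction must balance the weight component: f = m g sin θ = 59.54 N up the slope.
The static-friction ceiling is μ_s N = 0.63 × 217.6 = 137.1 N.
Since |59.54| ≤ 137.1 N, the block remains in static equilibrium and friction takes exactly the required value.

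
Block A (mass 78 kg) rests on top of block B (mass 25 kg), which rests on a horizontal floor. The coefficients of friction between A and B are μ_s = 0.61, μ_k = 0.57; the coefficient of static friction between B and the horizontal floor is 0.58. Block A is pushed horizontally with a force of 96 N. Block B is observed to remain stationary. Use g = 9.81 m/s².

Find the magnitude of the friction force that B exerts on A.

The normal force B exerts on A is simply A's weight, N₁ = 765.2 N.
Maximum static friction on A from B: μ_s N₁ = 0.61×765.2 = 466.8 N.
P = 96 N is within that limit, so A and B move together (both at rest); the A–B friction is simply f₁ = P = 96 N.
By Newton's third law B feels 96 N forward from A. With B stationary, the floor's static friction on B balances it: f₂ = 96 N (well within μ_s(m_A+m_B)g = 586 N).

f ≈ 96 N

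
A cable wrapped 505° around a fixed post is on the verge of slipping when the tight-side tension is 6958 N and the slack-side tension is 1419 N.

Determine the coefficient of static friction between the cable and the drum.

μ ≈ 0.18

T₂/T₁ = e^{μβ} → μ = ln(T₂/T₁)/β.
β = 505° = 8.814 rad.
μ = ln(6958/1419)/8.814 = ln(4.903)/8.814 = 0.18.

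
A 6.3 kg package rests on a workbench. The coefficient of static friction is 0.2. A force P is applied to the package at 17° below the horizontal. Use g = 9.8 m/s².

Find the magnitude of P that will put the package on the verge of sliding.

N = m g + P sin α (the push presses the package into the workbench).
At impending slip, P cos α = μ_s N = μ_s (m g + P sin α).
Solving: P (cos α − μ_s sin α) = μ_s m g → P = 0.2×61.7/(cos 17° − 0.2 sin 17°) = 12.3/0.8978 = 13.8 N.

P ≈ 13.8 N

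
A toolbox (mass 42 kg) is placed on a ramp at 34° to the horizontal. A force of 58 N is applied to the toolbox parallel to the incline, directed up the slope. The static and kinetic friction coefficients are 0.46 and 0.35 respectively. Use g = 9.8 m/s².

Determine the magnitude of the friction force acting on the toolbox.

f ≈ 119 N (up the incline)

Normal force: N = m g cos θ = 42 × 9.8 × cos 34° = 341.2 N.
For equilibrium along the incline the friction force must supply f = m g sin θ − P = 230.2 − 58 = 172.2 N (positive meaning up-slope).
Static friction can supply at most μ_s N = 157 N.
|172.2| exceeds 157 N, so the toolbox slips down-slope; friction is kinetic, f = μ_k N = 0.35×341.2 = 119 N.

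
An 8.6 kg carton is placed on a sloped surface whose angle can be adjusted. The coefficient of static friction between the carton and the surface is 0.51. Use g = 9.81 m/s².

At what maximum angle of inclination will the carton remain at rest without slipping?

At the slip threshold, m g sin θ = μ_s · m g cos θ, so tan θ = μ_s.
θ_max = arctan(0.51) = 27°.

θ_max ≈ 27°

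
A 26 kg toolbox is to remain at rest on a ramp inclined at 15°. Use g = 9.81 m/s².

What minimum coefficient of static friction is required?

At the slip threshold m g sin θ = μ_s m g cos θ, so μ_s,min = tan θ.
μ_s,min = tan 15° = 0.268.

μ_s,min ≈ 0.268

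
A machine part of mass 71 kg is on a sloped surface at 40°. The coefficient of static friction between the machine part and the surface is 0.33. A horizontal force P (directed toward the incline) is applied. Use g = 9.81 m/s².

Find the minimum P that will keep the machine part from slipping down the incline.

The machine part tends to slide down (tan θ > μ_s), so at the point of impending slip friction acts up-slope at its limit: f = μ_s N.
Perpendicular to the incline: N = m g cos θ + P sin θ.
Along the incline: P cos θ + μ_s N = m g sin θ, i.e. P cos θ + μ_s (m g cos θ + P sin θ) = m g sin θ.
Solving, P (cos θ + μ_s sin θ) = m g (sin θ − μ_s cos θ), so P = 697×0.39/0.9782 = 278 N.

P_min ≈ 278 N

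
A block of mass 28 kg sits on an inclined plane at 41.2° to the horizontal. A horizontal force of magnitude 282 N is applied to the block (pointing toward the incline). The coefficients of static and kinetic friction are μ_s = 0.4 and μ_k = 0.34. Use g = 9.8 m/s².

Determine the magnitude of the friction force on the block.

f ≈ 31.4 N (down the incline)

Resolve perpendicular to the incline: N = m g cos θ + P sin θ = 28×9.8×cos 41.2° + 282×sin 41.2° = 392.2 N.
Parallel to the incline: P cos θ − m g sin θ = 212.2 − 180.7 = 31.44 N; the friction needed to balance this is 31.44 N acting down the slope.
The limit of static friction is μ_s N = 156.9 N.
Since 31.44 N is within the 156.9 N limit, the block stays put and friction is exactly 31.4 N.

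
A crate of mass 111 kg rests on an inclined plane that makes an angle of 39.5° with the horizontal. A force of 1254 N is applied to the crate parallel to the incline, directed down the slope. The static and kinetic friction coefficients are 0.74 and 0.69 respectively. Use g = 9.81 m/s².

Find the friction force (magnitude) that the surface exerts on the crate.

The normal reaction is N = m g cos θ = 840.2 N.
Parallel to the incline, ΣF = 0 gives f = m g sin θ + P = 692.6 + 1254 = 1947 N (up-slope positive).
Maximum static friction available: μ_s N = 0.74 × 840.2 = 621.8 N.
Since |1947| > 621.8 N, static friction cannot hold it; the crate slides down the incline and kinetic friction applies: f = μ_k N = 0.69 × 840.2 = 580 N.

f ≈ 580 N (up the incline)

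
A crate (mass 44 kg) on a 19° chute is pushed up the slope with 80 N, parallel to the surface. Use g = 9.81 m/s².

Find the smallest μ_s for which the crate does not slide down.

N = m g cos θ = 408.1 N.
Friction must make up the shortfall along the incline: f = m g sin θ − P = 140.5 − 80 = 60.53 N.
At the threshold f = μ_s N, so μ_s,min = 60.53/408.1 = 0.148.

μ_s,min ≈ 0.148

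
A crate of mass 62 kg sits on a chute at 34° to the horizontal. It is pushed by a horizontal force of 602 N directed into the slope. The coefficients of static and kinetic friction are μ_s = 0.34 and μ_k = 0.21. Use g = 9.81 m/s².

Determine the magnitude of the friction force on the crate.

Normal direction: N = m g cos θ + P sin θ = 840.9 N.
Parallel to the incline: P cos θ − m g sin θ = 499.1 − 340.1 = 159 N; the friction needed to balance this is 159 N acting down the slope.
The limit of static friction is μ_s N = 285.9 N.
Since 159 N is within the 285.9 N limit, the crate stays put and friction is exactly 159 N.

f ≈ 159 N (down the incline)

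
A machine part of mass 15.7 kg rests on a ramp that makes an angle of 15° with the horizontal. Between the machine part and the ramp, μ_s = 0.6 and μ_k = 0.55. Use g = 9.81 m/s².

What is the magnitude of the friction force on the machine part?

The normal reaction is N = m g cos θ = 148.8 N.
For equilibrium along the incline, friction must balance the weight component: f = m g sin θ = 39.86 N up the slope.
Maximum static friction available: μ_s N = 0.6 × 148.8 = 89.26 N.
Since |39.86| ≤ 89.26 N, no slip — friction simply equals what equilibrium demands.

f ≈ 39.9 N (up the incline)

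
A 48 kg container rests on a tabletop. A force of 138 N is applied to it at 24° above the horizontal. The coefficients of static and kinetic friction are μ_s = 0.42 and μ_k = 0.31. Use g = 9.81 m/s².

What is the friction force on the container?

N = m g − P sin α = 470.9 − 138×sin 24° = 414.8 N.
The horizontal driving force is P cos α = 126.1 N, so equilibrium needs friction f = 126.1 N.
The static-friction limit is μ_s N = 174.2 N.
Since 126.1 N does not exceed the limit, the container stays at rest and f = 126 N.

f ≈ 126 N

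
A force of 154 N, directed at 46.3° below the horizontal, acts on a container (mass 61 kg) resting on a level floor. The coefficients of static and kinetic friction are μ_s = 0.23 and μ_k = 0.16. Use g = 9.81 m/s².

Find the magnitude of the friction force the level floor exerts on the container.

f ≈ 106 N

Vertical equilibrium gives N = m g + P sin α = 709.7 N.
For equilibrium, f = P cos α = 154×cos 46.3° = 106.4 N.
μ_s N = 0.23 × 709.7 = 163.2 N.
Since 106.4 N does not exceed the limit, the container stays at rest and f = 106 N.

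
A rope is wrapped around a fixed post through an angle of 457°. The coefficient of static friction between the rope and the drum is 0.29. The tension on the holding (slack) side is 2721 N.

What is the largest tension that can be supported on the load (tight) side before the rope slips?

At impending slip the capstan equation gives T₂/T₁ = e^{μβ} with β in radians.
β = 457° × π/180 = 7.976 rad.
e^{μβ} = e^{0.29×7.976} = 10.11.
T₂ = T₁ · e^{μβ} = 2721 × 10.11 = 27500 N.

T_max ≈ 27500 N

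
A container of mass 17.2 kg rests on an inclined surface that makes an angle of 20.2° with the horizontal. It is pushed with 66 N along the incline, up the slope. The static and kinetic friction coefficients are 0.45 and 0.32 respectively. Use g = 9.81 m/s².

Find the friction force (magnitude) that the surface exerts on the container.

The normal reaction is N = m g cos θ = 158.4 N.
The friction needed for equilibrium is m g sin θ − P = 58.26 − 66 = -7.737 N, measured positive up-slope.
The static-friction ceiling is μ_s N = 0.45 × 158.4 = 71.26 N.
Since |-7.737| ≤ 71.26 N, the container remains in static equilibrium and friction takes exactly the required value.

f ≈ 7.74 N (down the incline)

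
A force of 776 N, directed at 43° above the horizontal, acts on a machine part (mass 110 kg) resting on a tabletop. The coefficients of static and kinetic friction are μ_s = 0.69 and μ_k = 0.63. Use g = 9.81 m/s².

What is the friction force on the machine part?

f ≈ 346 N

N = m g − P sin α = 1079 − 776×sin 43° = 549.9 N.
The horizontal driving force is P cos α = 567.5 N, so equilibrium needs friction f = 567.5 N.
μ_s N = 0.69 × 549.9 = 379.4 N.
The required friction exceeds μ_s N, so the machine part moves and f = μ_k N = 346 N.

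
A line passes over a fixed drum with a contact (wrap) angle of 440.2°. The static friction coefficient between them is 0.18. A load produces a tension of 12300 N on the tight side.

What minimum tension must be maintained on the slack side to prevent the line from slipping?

Capstan equation at impending slip: T_tight/T_slack = e^{μβ}.
β = 440.2° = 7.683 rad; e^{μβ} = e^{0.18×7.683} = 3.987.
T_slack = T_tight / e^{μβ} = 12300 / 3.987 = 3090 N.

T_min ≈ 3090 N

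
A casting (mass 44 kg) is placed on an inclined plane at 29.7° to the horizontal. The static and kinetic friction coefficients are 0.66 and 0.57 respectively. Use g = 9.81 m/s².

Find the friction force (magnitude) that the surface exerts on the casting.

The normal reaction is N = m g cos θ = 374.9 N.
Along the slope the weight component is m g sin θ = 213.9 N; friction must supply exactly this, acting up-slope.
Maximum static friction available: μ_s N = 0.66 × 374.9 = 247.5 N.
Since |213.9| ≤ 247.5 N, the casting remains in static equilibrium and friction takes exactly the required value.

f ≈ 214 N (up the incline)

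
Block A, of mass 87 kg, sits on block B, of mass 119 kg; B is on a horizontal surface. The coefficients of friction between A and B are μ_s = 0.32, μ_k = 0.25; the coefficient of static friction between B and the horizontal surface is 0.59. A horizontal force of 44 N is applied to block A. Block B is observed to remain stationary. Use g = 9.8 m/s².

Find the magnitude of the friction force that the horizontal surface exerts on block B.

f ≈ 44 N

Between the blocks, N₁ = m_A g = 852.6 N.
So the A–B interface can sustain at most μ_s N₁ = 272.8 N of static friction.
Since P = 44 N ≤ 272.8 N, A does not slip on B; friction on A equals P = 44 N.
By Newton's third law B feels 44 N forward from A. With B stationary, the floor's static friction on B balances it: f₂ = 44 N (well within μ_s(m_A+m_B)g = 1191 N).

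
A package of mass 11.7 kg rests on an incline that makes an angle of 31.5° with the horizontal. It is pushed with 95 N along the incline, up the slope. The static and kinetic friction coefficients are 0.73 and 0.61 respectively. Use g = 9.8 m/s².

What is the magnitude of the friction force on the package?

f ≈ 35.1 N (down the incline)

Perpendicular to the surface, N = m g cos θ = 11.7·9.8·cos 31.5° = 97.76 N.
The friction needed for equilibrium is m g sin θ − P = 59.91 − 95 = -35.09 N, measured positive up-slope.
Maximum static friction available: μ_s N = 0.73 × 97.76 = 71.37 N.
Since |-35.09| ≤ 71.37 N, static friction is sufficient; f equals the required value, not μ_s N.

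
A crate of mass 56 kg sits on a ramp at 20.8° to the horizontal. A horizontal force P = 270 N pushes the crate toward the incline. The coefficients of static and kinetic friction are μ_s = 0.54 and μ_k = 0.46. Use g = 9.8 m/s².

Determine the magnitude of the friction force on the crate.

Normal direction: N = m g cos θ + P sin θ = 608.9 N.
Along the incline, the net driving force (taking up-slope positive) is P cos θ − m g sin θ = 252.4 − 194.9 = 57.52 N, so equilibrium requires friction f = -57.52 N (down-slope).
Maximum static friction: μ_s N = 0.54 × 608.9 = 328.8 N.
|f_req| = 57.52 ≤ 328.8 N → the crate is in equilibrium; friction equals the required value.

f ≈ 57.5 N (down the incline)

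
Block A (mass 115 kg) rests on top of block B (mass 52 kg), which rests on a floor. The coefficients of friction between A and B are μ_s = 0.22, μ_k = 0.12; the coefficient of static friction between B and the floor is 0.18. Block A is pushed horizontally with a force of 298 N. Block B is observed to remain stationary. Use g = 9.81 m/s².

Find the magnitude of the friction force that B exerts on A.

The normal force B exerts on A is simply A's weight, N₁ = 1128 N.
Maximum static friction on A from B: μ_s N₁ = 0.22×1128 = 248.2 N.
Since P = 298 N > 248.2 N, A slides on B; the A–B friction is kinetic: f₁ = μ_k N₁ = 0.12×1128 = 135 N.
By Newton's third law B feels 135 N forward from A. With B stationary, the floor's static friction on B balances it: f₂ = 135 N (well within μ_s(m_A+m_B)g = 294.9 N).

f ≈ 135 N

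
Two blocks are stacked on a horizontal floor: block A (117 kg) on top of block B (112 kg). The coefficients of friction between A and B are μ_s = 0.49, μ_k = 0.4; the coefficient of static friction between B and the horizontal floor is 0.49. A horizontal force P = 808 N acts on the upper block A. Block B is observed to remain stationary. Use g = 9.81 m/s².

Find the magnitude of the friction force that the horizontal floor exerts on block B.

f ≈ 459 N

The normal force B exerts on A is simply A's weight, N₁ = 1148 N.
So the A–B interface can sustain at most μ_s N₁ = 562.4 N of static friction.
Since P = 808 N > 562.4 N, A slides on B; the A–B friction is kinetic: f₁ = μ_k N₁ = 0.4×1148 = 459 N.
B experiences an equal 459 N forward from A (third law). B is in equilibrium, so the floor supplies f₂ = 459 N of static friction (limit μ_s(m_A+m_B)g = 1101 N, not exceeded).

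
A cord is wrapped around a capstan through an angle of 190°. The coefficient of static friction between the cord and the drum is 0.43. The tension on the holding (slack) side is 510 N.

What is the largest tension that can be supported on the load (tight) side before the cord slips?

T_max ≈ 2120 N

At impending slip the capstan equation gives T₂/T₁ = e^{μβ} with β in radians.
β = 190° × π/180 = 3.316 rad.
e^{μβ} = e^{0.43×3.316} = 4.162.
T₂ = T₁ · e^{μβ} = 510 × 4.162 = 2120 N.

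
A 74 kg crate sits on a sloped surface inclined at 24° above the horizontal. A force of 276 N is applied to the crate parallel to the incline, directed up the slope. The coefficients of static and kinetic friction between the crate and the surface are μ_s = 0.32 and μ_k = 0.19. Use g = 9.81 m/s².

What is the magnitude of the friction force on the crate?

Perpendicular to the surface, N = m g cos θ = 74·9.81·cos 24° = 663.2 N.
For equilibrium along the incline the friction force must supply f = m g sin θ − P = 295.3 − 276 = 19.27 N (positive meaning up-slope).
Maximum static friction available: μ_s N = 0.32 × 663.2 = 212.2 N.
Since |19.27| ≤ 212.2 N, static friction is sufficient; f equals the required value, not μ_s N.

f ≈ 19.3 N (up the incline)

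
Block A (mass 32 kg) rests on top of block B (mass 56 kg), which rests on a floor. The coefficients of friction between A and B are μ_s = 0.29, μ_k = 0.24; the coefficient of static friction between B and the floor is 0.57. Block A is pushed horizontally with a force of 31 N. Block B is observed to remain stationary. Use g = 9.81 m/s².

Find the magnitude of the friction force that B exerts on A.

f ≈ 31 N

The normal force B exerts on A is simply A's weight, N₁ = 313.9 N.
So the A–B interface can sustain at most μ_s N₁ = 91.04 N of static friction.
P = 31 N is within that limit, so A and B move together (both at rest); the A–B friction is simply f₁ = P = 31 N.
By Newton's third law B feels 31 N forward from A. With B stationary, the floor's static friction on B balances it: f₂ = 31 N (well within μ_s(m_A+m_B)g = 492.1 N).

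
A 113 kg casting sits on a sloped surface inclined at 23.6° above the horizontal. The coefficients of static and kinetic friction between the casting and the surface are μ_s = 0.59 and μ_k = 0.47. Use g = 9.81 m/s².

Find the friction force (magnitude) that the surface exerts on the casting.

Normal force: N = m g cos θ = 113 × 9.81 × cos 23.6° = 1016 N.
For equilibrium along the incline, friction must balance the weight component: f = m g sin θ = 443.8 N up the slope.
Maximum static friction available: μ_s N = 0.59 × 1016 = 599.3 N.
Since |443.8| ≤ 599.3 N, the casting remains in static equilibrium and friction takes exactly the required value.

f ≈ 444 N (up the incline)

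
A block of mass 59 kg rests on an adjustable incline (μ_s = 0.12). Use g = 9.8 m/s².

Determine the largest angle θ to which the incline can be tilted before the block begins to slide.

θ_max ≈ 6.84°

At the slip threshold, m g sin θ = μ_s · m g cos θ, so tan θ = μ_s.
θ_max = arctan(0.12) = 6.84°.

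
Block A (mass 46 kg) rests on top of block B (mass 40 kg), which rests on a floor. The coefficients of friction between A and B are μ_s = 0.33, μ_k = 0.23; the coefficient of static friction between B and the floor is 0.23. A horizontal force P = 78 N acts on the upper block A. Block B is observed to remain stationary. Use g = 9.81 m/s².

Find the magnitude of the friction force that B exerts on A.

Normal force at the A–B interface: N₁ = m_A g = 451.3 N.
Maximum static friction on A from B: μ_s N₁ = 0.33×451.3 = 148.9 N.
P = 78 N is within that limit, so A and B move together (both at rest); the A–B friction is simply f₁ = P = 78 N.
B experiences an equal 78 N forward from A (third law). B is in equilibrium, so the floor supplies f₂ = 78 N of static friction (limit μ_s(m_A+m_B)g = 194 N, not exceeded).

f ≈ 78 N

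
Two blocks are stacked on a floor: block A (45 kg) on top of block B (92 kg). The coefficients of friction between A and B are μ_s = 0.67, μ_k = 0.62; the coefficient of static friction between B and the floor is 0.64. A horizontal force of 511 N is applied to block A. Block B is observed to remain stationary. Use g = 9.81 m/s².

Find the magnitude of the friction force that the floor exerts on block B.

The normal force B exerts on A is simply A's weight, N₁ = 441.5 N.
Maximum static friction on A from B: μ_s N₁ = 0.67×441.5 = 295.8 N.
Since P = 511 N > 295.8 N, A slides on B; the A–B friction is kinetic: f₁ = μ_k N₁ = 0.62×441.5 = 274 N.
B experiences an equal 274 N forward from A (third law). B is in equilibrium, so the floor supplies f₂ = 274 N of static friction (limit μ_s(m_A+m_B)g = 860.1 N, not exceeded).

f ≈ 274 N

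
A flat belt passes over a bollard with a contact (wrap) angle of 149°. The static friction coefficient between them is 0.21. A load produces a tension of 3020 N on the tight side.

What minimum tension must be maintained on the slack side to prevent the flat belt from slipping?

Capstan equation at impending slip: T_tight/T_slack = e^{μβ}.
β = 149° = 2.601 rad; e^{μβ} = e^{0.21×2.601} = 1.727.
T_slack = T_tight / e^{μβ} = 3020 / 1.727 = 1750 N.

T_min ≈ 1750 N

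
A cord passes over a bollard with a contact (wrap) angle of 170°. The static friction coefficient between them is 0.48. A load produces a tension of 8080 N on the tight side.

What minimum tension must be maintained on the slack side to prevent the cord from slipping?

T_min ≈ 1940 N

Capstan equation at impending slip: T_tight/T_slack = e^{μβ}.
β = 170° = 2.967 rad; e^{μβ} = e^{0.48×2.967} = 4.154.
T_slack = T_tight / e^{μβ} = 8080 / 4.154 = 1940 N.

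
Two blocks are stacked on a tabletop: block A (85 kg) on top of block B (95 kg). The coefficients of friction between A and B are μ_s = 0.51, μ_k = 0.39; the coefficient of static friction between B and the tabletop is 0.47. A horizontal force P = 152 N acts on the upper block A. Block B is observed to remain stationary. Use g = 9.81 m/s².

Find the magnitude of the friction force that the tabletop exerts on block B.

f ≈ 152 N

The normal force B exerts on A is simply A's weight, N₁ = 833.9 N.
Maximum static friction on A from B: μ_s N₁ = 0.51×833.9 = 425.3 N.
Since P = 152 N ≤ 425.3 N, A does not slip on B; friction on A equals P = 152 N.
B experiences an equal 152 N forward from A (third law). B is in equilibrium, so the floor supplies f₂ = 152 N of static friction (limit μ_s(m_A+m_B)g = 829.9 N, not exceeded).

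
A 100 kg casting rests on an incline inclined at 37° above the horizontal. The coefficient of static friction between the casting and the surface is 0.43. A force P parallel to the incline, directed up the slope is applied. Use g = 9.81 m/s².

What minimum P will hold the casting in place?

The casting tends to slide down (tan θ > μ_s), so at the point of impending slip friction acts up-slope at its limit: f = μ_s N.
P is parallel to the surface, so N = m g cos θ = 783 N.
Along the incline: P + μ_s N = m g sin θ, so P = 590 − 0.43×783 = 253 N.

P_min ≈ 253 N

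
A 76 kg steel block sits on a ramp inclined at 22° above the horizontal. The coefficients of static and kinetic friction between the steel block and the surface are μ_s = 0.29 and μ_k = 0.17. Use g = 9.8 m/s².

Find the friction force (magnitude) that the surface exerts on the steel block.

The normal reaction is N = m g cos θ = 690.6 N.
For equilibrium along the incline, friction must balance the weight component: f = m g sin θ = 279 N up the slope.
Maximum static friction available: μ_s N = 0.29 × 690.6 = 200.3 N.
|279| exceeds 200.3 N, so the steel block slips down-slope; friction is kinetic, f = μ_k N = 0.17×690.6 = 117 N.

f ≈ 117 N (up the incline)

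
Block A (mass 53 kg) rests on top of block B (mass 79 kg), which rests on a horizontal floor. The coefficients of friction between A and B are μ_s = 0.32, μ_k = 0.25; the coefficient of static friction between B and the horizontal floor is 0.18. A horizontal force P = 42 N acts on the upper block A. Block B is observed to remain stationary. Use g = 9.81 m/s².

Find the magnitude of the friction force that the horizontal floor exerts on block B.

f ≈ 42 N

Normal force at the A–B interface: N₁ = m_A g = 519.9 N.
Maximum static friction on A from B: μ_s N₁ = 0.32×519.9 = 166.4 N.
P = 42 N is within that limit, so A and B move together (both at rest); the A–B friction is simply f₁ = P = 42 N.
B experiences an equal 42 N forward from A (third law). B is in equilibrium, so the floor supplies f₂ = 42 N of static friction (limit μ_s(m_A+m_B)g = 233.1 N, not exceeded).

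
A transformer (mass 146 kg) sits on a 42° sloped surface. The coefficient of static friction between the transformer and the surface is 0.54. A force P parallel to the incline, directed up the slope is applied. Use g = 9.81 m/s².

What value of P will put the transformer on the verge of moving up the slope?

At impending motion up the slope, friction acts down-slope at its limit: f = μ_s N.
P is parallel to the surface, so N = m g cos θ = 1060 N.
Along the incline: P = m g sin θ + μ_s N = 958 + 0.54×1060 = 1530 N.

P ≈ 1530 N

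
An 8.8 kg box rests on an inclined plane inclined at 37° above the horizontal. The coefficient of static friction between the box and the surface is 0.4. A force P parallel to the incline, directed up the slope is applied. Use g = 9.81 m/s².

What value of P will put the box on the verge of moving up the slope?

P ≈ 79.5 N

At impending motion up the slope, friction acts down-slope at its limit: f = μ_s N.
P is parallel to the surface, so N = m g cos θ = 68.9 N.
Along the incline: P = m g sin θ + μ_s N = 52 + 0.4×68.9 = 79.5 N.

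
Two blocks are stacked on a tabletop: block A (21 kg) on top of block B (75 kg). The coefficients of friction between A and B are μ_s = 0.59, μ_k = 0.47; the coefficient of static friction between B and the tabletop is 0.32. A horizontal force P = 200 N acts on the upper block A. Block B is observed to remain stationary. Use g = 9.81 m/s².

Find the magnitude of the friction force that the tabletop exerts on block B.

f ≈ 96.8 N

Normal force at the A–B interface: N₁ = m_A g = 206 N.
Maximum static friction on A from B: μ_s N₁ = 0.59×206 = 121.5 N.
Since P = 200 N > 121.5 N, A slides on B; the A–B friction is kinetic: f₁ = μ_k N₁ = 0.47×206 = 96.8 N.
By Newton's third law B feels 96.8 N forward from A. With B stationary, the floor's static friction on B balances it: f₂ = 96.8 N (well within μ_s(m_A+m_B)g = 301.4 N).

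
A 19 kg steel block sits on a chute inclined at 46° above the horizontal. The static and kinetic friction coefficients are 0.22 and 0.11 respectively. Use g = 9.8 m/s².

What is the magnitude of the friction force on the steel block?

f ≈ 14.2 N (up the incline)

Normal force: N = m g cos θ = 19 × 9.8 × cos 46° = 129.3 N.
Along the slope the weight component is m g sin θ = 133.9 N; friction must supply exactly this, acting up-slope.
Maximum static friction available: μ_s N = 0.22 × 129.3 = 28.46 N.
Since |133.9| > 28.46 N, static friction cannot hold it; the steel block slides down the incline and kinetic friction applies: f = μ_k N = 0.11 × 129.3 = 14.2 N.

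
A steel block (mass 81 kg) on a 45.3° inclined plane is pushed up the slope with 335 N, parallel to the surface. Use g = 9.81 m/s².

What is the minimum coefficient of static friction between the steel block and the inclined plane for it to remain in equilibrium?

μ_s,min ≈ 0.411

N = m g cos θ = 558.9 N.
Friction must make up the shortfall along the incline: f = m g sin θ − P = 564.8 − 335 = 229.8 N.
At the threshold f = μ_s N, so μ_s,min = 229.8/558.9 = 0.411.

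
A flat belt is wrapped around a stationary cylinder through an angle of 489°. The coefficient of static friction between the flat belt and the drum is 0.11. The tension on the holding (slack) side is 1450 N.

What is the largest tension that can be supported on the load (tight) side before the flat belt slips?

At impending slip the capstan equation gives T₂/T₁ = e^{μβ} with β in radians.
β = 489° × π/180 = 8.535 rad.
e^{μβ} = e^{0.11×8.535} = 2.557.
T₂ = T₁ · e^{μβ} = 1450 × 2.557 = 3710 N.

T_max ≈ 3710 N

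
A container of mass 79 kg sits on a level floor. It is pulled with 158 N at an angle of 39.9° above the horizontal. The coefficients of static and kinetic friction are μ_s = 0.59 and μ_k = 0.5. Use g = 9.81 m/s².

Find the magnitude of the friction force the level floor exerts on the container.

f ≈ 121 N

N = m g − P sin α = 775 − 158×sin 39.9° = 673.6 N.
The horizontal driving force is P cos α = 121.2 N, so equilibrium needs friction f = 121.2 N.
The static-friction limit is μ_s N = 397.4 N.
121.2 ≤ 397.4 N → static; friction equals the required 121 N.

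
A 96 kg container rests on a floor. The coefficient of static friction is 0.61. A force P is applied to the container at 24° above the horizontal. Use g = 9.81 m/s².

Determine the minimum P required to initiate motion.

P ≈ 495 N

N = m g − P sin α (the pull lifts the container).
At impending slip, P cos α = μ_s N = μ_s (m g − P sin α).
Solving: P (cos α + μ_s sin α) = μ_s m g → P = 0.61×942/(cos 24° + 0.61 sin 24°) = 574/1.162 = 495 N.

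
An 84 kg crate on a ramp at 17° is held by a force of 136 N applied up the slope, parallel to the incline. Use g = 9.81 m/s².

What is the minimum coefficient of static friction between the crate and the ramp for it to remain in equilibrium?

μ_s,min ≈ 0.133

N = m g cos θ = 788 N.
Friction must make up the shortfall along the incline: f = m g sin θ − P = 240.9 − 136 = 104.9 N.
At the threshold f = μ_s N, so μ_s,min = 104.9/788 = 0.133.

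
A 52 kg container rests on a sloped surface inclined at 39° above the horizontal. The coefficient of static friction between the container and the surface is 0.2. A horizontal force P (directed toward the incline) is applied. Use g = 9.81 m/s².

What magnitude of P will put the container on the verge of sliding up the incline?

At impending motion up the slope, friction acts down-slope at its limit: f = μ_s N.
Perpendicular to the incline: N = m g cos θ + P sin θ.
Along the incline: P cos θ = m g sin θ + μ_s N = m g sin θ + μ_s (m g cos θ + P sin θ).
Solving, P (cos θ − μ_s sin θ) = m g (sin θ + μ_s cos θ), so P = 52×9.81×(sin 39° + 0.2 cos 39°)/(cos 39° − 0.2 sin 39°) = 510×0.7847/0.6513 = 615 N.

P ≈ 615 N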